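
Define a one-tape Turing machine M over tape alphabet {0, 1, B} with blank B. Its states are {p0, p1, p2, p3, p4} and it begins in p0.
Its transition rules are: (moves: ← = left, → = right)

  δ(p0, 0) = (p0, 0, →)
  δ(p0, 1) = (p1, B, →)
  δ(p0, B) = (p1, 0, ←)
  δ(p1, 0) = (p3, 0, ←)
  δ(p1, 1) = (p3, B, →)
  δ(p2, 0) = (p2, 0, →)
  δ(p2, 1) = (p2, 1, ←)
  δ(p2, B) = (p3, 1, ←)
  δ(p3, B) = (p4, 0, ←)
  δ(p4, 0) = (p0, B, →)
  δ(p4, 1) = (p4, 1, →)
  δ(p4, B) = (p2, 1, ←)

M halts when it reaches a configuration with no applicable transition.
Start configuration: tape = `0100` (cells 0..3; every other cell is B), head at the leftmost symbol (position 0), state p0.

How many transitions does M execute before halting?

10

p0 | [0]100B   read 0 → write 0, move →, go to p0
p0 | 0[1]00B   read 1 → write B, move →, go to p1
p1 | 0B[0]0B   read 0 → write 0, move ←, go to p3
p3 | 0[B]00B   read B → write 0, move ←, go to p4
p4 | [0]000B   read 0 → write B, move →, go to p0
p0 | B[0]00B   read 0 → write 0, move →, go to p0
p0 | B0[0]0B   read 0 → write 0, move →, go to p0
p0 | B00[0]B   read 0 → write 0, move →, go to p0
p0 | B000[B]   read B → write 0, move ←, go to p1
p1 | B00[0]0   read 0 → write 0, move ←, go to p3
p3 | B0[0]00
M halts after 10 transitions.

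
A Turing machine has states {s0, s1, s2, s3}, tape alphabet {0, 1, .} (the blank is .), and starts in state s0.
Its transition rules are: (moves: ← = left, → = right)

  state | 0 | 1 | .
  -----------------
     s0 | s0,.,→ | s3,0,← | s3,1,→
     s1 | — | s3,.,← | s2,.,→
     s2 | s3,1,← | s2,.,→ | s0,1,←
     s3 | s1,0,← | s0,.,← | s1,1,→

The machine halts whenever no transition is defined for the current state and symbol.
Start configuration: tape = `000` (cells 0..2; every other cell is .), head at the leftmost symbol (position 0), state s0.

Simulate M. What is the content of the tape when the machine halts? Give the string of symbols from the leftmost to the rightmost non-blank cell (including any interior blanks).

10.0

state=s0 head=0 tape=[0]00....   (s0,0)→(s0,.,→)
state=s0 head=1 tape=.[0]0....   (s0,0)→(s0,.,→)
state=s0 head=2 tape=..[0]....   (s0,0)→(s0,.,→)
state=s0 head=3 tape=...[.]...   (s0,.)→(s3,1,→)
state=s3 head=4 tape=...1[.]..   (s3,.)→(s1,1,→)
state=s1 head=5 tape=...11[.].   (s1,.)→(s2,.,→)
state=s2 head=6 tape=...11.[.]   (s2,.)→(s0,1,←)
state=s0 head=5 tape=...11[.]1   (s0,.)→(s3,1,→)
state=s3 head=6 tape=...111[1]   (s3,1)→(s0,.,←)
state=s0 head=5 tape=...11[1].   (s0,1)→(s3,0,←)
state=s3 head=4 tape=...1[1]0.   (s3,1)→(s0,.,←)
state=s0 head=3 tape=...[1].0.   (s0,1)→(s3,0,←)
state=s3 head=2 tape=..[.]0.0.   (s3,.)→(s1,1,→)
state=s1 head=3 tape=..1[0].0.
The non-blank tape span at halt is 10.0.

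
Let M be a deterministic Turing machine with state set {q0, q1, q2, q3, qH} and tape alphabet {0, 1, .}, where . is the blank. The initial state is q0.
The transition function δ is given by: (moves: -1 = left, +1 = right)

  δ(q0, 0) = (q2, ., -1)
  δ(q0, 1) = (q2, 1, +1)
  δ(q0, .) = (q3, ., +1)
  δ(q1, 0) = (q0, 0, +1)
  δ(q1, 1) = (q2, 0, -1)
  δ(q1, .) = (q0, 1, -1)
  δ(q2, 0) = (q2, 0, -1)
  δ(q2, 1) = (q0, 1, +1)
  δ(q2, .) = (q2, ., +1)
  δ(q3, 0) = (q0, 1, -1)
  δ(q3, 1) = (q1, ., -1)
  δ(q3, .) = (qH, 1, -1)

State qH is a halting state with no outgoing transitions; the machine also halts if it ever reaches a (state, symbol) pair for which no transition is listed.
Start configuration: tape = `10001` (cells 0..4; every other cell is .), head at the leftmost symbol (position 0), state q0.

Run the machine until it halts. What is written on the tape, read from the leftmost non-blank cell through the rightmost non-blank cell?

1111.1

q0 | [1]0001.   read 1 → write 1, move +1, go to q2
q2 | 1[0]001.   read 0 → write 0, move -1, go to q2
q2 | [1]0001.   read 1 → write 1, move +1, go to q0
q0 | 1[0]001.   read 0 → write ., move -1, go to q2
q2 | [1].001.   read 1 → write 1, move +1, go to q0
q0 | 1[.]001.   read . → write ., move +1, go to q3
q3 | 1.[0]01.   read 0 → write 1, move -1, go to q0
q0 | 1[.]101.   read . → write ., move +1, go to q3
q3 | 1.[1]01.   read 1 → write ., move -1, go to q1
q1 | 1[.].01.   read . → write 1, move -1, go to q0
q0 | [1]1.01.   read 1 → write 1, move +1, go to q2
q2 | 1[1].01.   read 1 → write 1, move +1, go to q0
q0 | 11[.]01.   read . → write ., move +1, go to q3
q3 | 11.[0]1.   read 0 → write 1, move -1, go to q0
q0 | 11[.]11.   read . → write ., move +1, go to q3
q3 | 11.[1]1.   read 1 → write ., move -1, go to q1
q1 | 11[.].1.   read . → write 1, move -1, go to q0
q0 | 1[1]1.1.   read 1 → write 1, move +1, go to q2
q2 | 11[1].1.   read 1 → write 1, move +1, go to q0
q0 | 111[.]1.   read . → write ., move +1, go to q3
q3 | 111.[1].   read 1 → write ., move -1, go to q1
q1 | 111[.]..   read . → write 1, move -1, go to q0
q0 | 11[1]1..   read 1 → write 1, move +1, go to q2
q2 | 111[1]..   read 1 → write 1, move +1, go to q0
q0 | 1111[.].   read . → write ., move +1, go to q3
q3 | 1111.[.]   read . → write 1, move -1, go to qH
qH | 1111[.]1
The non-blank tape span at halt is 1111.1.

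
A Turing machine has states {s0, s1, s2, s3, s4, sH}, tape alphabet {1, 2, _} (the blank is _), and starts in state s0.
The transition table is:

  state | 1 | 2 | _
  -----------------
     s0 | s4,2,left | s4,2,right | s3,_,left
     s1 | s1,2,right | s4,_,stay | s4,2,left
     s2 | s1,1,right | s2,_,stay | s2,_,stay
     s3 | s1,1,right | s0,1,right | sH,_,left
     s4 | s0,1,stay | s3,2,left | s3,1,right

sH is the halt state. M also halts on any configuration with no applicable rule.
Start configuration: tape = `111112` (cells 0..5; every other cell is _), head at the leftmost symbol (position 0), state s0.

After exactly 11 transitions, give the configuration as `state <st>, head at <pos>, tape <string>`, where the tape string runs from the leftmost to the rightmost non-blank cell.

state=s0 head=0 tape=__[1]11112   (s0,1)→(s4,2,left)
state=s4 head=-1 tape=_[_]211112   (s4,_)→(s3,1,right)
state=s3 head=0 tape=_1[2]11112   (s3,2)→(s0,1,right)
state=s0 head=1 tape=_11[1]1112   (s0,1)→(s4,2,left)
state=s4 head=0 tape=_1[1]21112   (s4,1)→(s0,1,stay)
state=s0 head=0 tape=_1[1]21112   (s0,1)→(s4,2,left)
state=s4 head=-1 tape=_[1]221112   (s4,1)→(s0,1,stay)
state=s0 head=-1 tape=_[1]221112   (s0,1)→(s4,2,left)
state=s4 head=-2 tape=[_]2221112   (s4,_)→(s3,1,right)
state=s3 head=-1 tape=1[2]221112   (s3,2)→(s0,1,right)
state=s0 head=0 tape=11[2]21112   (s0,2)→(s4,2,right)
state=s4 head=1 tape=112[2]1112
After 11 steps: state s4, head at 1, tape 11221112.

state s4, head at 1, tape 11221112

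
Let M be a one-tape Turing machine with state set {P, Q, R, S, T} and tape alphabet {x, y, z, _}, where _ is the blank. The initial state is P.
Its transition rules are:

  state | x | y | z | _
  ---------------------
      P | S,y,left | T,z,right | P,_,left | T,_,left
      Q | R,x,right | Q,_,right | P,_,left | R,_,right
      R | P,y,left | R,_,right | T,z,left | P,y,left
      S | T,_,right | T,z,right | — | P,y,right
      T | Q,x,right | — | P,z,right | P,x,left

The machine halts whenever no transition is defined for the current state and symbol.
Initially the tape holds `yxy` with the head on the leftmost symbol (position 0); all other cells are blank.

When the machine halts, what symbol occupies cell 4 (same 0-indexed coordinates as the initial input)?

y

P | [y]xy__   read y → write z, move right, go to T
T | z[x]y__   read x → write x, move right, go to Q
Q | zx[y]__   read y → write _, move right, go to Q
Q | zx_[_]_   read _ → write _, move right, go to R
R | zx__[_]   read _ → write y, move left, go to P
P | zx_[_]y   read _ → write _, move left, go to T
T | zx[_]_y   read _ → write x, move left, go to P
P | z[x]x_y   read x → write y, move left, go to S
S | [z]yx_y
Cell 4 holds y when M halts.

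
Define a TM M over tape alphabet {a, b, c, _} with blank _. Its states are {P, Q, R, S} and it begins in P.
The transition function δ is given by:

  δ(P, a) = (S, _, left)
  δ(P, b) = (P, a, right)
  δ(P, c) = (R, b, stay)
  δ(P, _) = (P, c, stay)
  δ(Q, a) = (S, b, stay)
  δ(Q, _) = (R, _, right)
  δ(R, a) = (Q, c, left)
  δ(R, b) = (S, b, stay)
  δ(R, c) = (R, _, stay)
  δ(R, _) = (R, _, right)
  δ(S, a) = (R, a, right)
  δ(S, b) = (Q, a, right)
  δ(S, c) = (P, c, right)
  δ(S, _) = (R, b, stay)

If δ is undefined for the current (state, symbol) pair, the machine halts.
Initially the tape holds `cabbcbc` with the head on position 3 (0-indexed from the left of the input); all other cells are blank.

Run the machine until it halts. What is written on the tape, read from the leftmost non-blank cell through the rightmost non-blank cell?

P | cab[b]cbc   read b → write a, move right, go to P
P | caba[c]bc   read c → write b, move stay, go to R
R | caba[b]bc   read b → write b, move stay, go to S
S | caba[b]bc   read b → write a, move right, go to Q
Q | cabaa[b]c
The non-blank tape span at halt is cabaabc.

cabaabc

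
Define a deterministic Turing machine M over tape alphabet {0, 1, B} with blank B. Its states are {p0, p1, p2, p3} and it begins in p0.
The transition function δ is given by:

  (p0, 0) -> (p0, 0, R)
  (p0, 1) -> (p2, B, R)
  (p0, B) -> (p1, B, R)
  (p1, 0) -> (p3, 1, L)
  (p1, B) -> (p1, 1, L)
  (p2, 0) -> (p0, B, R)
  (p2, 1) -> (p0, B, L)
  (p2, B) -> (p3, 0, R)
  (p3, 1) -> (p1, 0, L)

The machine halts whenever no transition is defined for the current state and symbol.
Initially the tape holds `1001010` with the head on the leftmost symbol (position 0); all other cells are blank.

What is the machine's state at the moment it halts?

p3

state=p0 head=0 tape=[1]001010BB   (p0,1)→(p2,B,R)
state=p2 head=1 tape=B[0]01010BB   (p2,0)→(p0,B,R)
state=p0 head=2 tape=BB[0]1010BB   (p0,0)→(p0,0,R)
state=p0 head=3 tape=BB0[1]010BB   (p0,1)→(p2,B,R)
state=p2 head=4 tape=BB0B[0]10BB   (p2,0)→(p0,B,R)
state=p0 head=5 tape=BB0BB[1]0BB   (p0,1)→(p2,B,R)
state=p2 head=6 tape=BB0BBB[0]BB   (p2,0)→(p0,B,R)
state=p0 head=7 tape=BB0BBBB[B]B   (p0,B)→(p1,B,R)
state=p1 head=8 tape=BB0BBBBB[B]   (p1,B)→(p1,1,L)
state=p1 head=7 tape=BB0BBBB[B]1   (p1,B)→(p1,1,L)
state=p1 head=6 tape=BB0BBB[B]11   (p1,B)→(p1,1,L)
state=p1 head=5 tape=BB0BB[B]111   (p1,B)→(p1,1,L)
state=p1 head=4 tape=BB0B[B]1111   (p1,B)→(p1,1,L)
state=p1 head=3 tape=BB0[B]11111   (p1,B)→(p1,1,L)
state=p1 head=2 tape=BB[0]111111   (p1,0)→(p3,1,L)
state=p3 head=1 tape=B[B]1111111
No transition is defined for (p3, B); M halts in state p3.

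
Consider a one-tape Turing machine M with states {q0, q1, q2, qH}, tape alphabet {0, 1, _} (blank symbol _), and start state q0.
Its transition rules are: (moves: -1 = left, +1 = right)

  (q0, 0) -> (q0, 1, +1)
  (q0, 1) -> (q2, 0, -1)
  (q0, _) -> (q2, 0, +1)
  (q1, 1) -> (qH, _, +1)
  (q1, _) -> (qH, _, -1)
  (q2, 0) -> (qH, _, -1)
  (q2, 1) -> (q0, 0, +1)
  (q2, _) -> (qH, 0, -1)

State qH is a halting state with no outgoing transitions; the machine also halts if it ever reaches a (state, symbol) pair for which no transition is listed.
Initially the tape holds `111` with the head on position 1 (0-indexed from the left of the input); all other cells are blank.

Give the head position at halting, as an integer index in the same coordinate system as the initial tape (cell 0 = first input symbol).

3

q0 | 1[1]1__   read 1 → write 0, move -1, go to q2
q2 | [1]01__   read 1 → write 0, move +1, go to q0
q0 | 0[0]1__   read 0 → write 1, move +1, go to q0
q0 | 01[1]__   read 1 → write 0, move -1, go to q2
q2 | 0[1]0__   read 1 → write 0, move +1, go to q0
q0 | 00[0]__   read 0 → write 1, move +1, go to q0
q0 | 001[_]_   read _ → write 0, move +1, go to q2
q2 | 0010[_]   read _ → write 0, move -1, go to qH
qH | 001[0]0
At halt the head is at cell 3.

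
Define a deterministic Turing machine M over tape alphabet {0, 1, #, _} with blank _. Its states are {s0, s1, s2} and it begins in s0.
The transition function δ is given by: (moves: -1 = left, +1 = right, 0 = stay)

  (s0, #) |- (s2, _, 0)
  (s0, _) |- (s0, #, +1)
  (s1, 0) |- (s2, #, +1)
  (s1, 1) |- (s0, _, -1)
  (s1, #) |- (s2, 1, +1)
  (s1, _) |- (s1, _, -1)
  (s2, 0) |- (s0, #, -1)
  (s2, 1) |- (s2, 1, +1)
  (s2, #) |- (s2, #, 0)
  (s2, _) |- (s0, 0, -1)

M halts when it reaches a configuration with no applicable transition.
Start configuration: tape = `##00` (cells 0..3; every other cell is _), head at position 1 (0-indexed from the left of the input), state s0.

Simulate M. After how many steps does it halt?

s0 | _#[#]00   read # → write _, move 0, go to s2
s2 | _#[_]00   read _ → write 0, move -1, go to s0
s0 | _[#]000   read # → write _, move 0, go to s2
s2 | _[_]000   read _ → write 0, move -1, go to s0
s0 | [_]0000   read _ → write #, move +1, go to s0
s0 | #[0]000
M halts after 5 transitions.

5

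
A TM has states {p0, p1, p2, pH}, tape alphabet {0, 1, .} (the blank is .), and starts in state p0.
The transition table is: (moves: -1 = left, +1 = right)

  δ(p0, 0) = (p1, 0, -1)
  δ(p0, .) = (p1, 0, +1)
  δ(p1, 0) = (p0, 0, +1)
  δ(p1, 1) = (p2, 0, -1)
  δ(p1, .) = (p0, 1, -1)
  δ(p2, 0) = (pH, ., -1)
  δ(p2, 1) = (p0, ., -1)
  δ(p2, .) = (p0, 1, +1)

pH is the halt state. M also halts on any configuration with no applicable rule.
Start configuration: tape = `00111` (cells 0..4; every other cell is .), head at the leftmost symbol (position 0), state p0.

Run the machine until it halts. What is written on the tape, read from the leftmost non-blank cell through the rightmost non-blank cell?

000111

state=p0 head=0 tape=...[0]0111   (p0,0)→(p1,0,-1)
state=p1 head=-1 tape=..[.]00111   (p1,.)→(p0,1,-1)
state=p0 head=-2 tape=.[.]100111   (p0,.)→(p1,0,+1)
state=p1 head=-1 tape=.0[1]00111   (p1,1)→(p2,0,-1)
state=p2 head=-2 tape=.[0]000111   (p2,0)→(pH,.,-1)
state=pH head=-3 tape=[.].000111
The non-blank tape span at halt is 000111.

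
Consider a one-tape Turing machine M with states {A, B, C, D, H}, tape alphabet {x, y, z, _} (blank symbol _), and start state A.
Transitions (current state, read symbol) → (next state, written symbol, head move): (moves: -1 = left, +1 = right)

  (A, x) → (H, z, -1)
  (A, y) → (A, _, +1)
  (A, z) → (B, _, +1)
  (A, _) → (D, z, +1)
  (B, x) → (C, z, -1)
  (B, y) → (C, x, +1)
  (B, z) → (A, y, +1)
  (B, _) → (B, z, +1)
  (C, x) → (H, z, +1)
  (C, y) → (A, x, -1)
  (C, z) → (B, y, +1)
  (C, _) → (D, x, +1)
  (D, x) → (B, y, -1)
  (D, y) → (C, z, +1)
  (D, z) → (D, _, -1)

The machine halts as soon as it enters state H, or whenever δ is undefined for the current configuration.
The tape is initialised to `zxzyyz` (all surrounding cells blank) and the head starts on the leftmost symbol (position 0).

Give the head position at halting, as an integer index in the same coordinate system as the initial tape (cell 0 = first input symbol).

state=A head=0 tape=_[z]xzyyz   (A,z)→(B,_,+1)
state=B head=1 tape=__[x]zyyz   (B,x)→(C,z,-1)
state=C head=0 tape=_[_]zzyyz   (C,_)→(D,x,+1)
state=D head=1 tape=_x[z]zyyz   (D,z)→(D,_,-1)
state=D head=0 tape=_[x]_zyyz   (D,x)→(B,y,-1)
state=B head=-1 tape=[_]y_zyyz   (B,_)→(B,z,+1)
state=B head=0 tape=z[y]_zyyz   (B,y)→(C,x,+1)
state=C head=1 tape=zx[_]zyyz   (C,_)→(D,x,+1)
state=D head=2 tape=zxx[z]yyz   (D,z)→(D,_,-1)
state=D head=1 tape=zx[x]_yyz   (D,x)→(B,y,-1)
state=B head=0 tape=z[x]y_yyz   (B,x)→(C,z,-1)
state=C head=-1 tape=[z]zy_yyz   (C,z)→(B,y,+1)
state=B head=0 tape=y[z]y_yyz   (B,z)→(A,y,+1)
state=A head=1 tape=yy[y]_yyz   (A,y)→(A,_,+1)
state=A head=2 tape=yy_[_]yyz   (A,_)→(D,z,+1)
state=D head=3 tape=yy_z[y]yz   (D,y)→(C,z,+1)
state=C head=4 tape=yy_zz[y]z   (C,y)→(A,x,-1)
state=A head=3 tape=yy_z[z]xz   (A,z)→(B,_,+1)
state=B head=4 tape=yy_z_[x]z   (B,x)→(C,z,-1)
state=C head=3 tape=yy_z[_]zz   (C,_)→(D,x,+1)
state=D head=4 tape=yy_zx[z]z   (D,z)→(D,_,-1)
state=D head=3 tape=yy_z[x]_z   (D,x)→(B,y,-1)
state=B head=2 tape=yy_[z]y_z   (B,z)→(A,y,+1)
state=A head=3 tape=yy_y[y]_z   (A,y)→(A,_,+1)
state=A head=4 tape=yy_y_[_]z   (A,_)→(D,z,+1)
state=D head=5 tape=yy_y_z[z]   (D,z)→(D,_,-1)
state=D head=4 tape=yy_y_[z]_   (D,z)→(D,_,-1)
state=D head=3 tape=yy_y[_]__
At halt the head is at cell 3.

3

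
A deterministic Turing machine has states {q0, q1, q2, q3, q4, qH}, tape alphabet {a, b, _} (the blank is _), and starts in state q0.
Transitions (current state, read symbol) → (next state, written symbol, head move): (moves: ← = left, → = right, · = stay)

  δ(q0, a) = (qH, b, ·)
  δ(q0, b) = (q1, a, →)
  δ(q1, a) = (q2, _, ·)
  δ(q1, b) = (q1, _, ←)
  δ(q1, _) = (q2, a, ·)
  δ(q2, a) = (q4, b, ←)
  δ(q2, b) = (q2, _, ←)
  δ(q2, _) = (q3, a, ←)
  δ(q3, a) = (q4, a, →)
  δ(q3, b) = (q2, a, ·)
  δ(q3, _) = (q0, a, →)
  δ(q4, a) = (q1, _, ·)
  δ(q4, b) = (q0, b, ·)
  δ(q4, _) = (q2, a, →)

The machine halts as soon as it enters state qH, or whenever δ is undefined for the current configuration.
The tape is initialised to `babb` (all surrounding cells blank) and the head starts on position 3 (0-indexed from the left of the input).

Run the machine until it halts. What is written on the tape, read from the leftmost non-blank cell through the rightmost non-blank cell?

q0 | _bab[b]_   read b → write a, move →, go to q1
q1 | _baba[_]   read _ → write a, move ·, go to q2
q2 | _baba[a]   read a → write b, move ←, go to q4
q4 | _bab[a]b   read a → write _, move ·, go to q1
q1 | _bab[_]b   read _ → write a, move ·, go to q2
q2 | _bab[a]b   read a → write b, move ←, go to q4
q4 | _ba[b]bb   read b → write b, move ·, go to q0
q0 | _ba[b]bb   read b → write a, move →, go to q1
q1 | _baa[b]b   read b → write _, move ←, go to q1
q1 | _ba[a]_b   read a → write _, move ·, go to q2
q2 | _ba[_]_b   read _ → write a, move ←, go to q3
q3 | _b[a]a_b   read a → write a, move →, go to q4
q4 | _ba[a]_b   read a → write _, move ·, go to q1
q1 | _ba[_]_b   read _ → write a, move ·, go to q2
q2 | _ba[a]_b   read a → write b, move ←, go to q4
q4 | _b[a]b_b   read a → write _, move ·, go to q1
q1 | _b[_]b_b   read _ → write a, move ·, go to q2
q2 | _b[a]b_b   read a → write b, move ←, go to q4
q4 | _[b]bb_b   read b → write b, move ·, go to q0
q0 | _[b]bb_b   read b → write a, move →, go to q1
q1 | _a[b]b_b   read b → write _, move ←, go to q1
q1 | _[a]_b_b   read a → write _, move ·, go to q2
q2 | _[_]_b_b   read _ → write a, move ←, go to q3
q3 | [_]a_b_b   read _ → write a, move →, go to q0
q0 | a[a]_b_b   read a → write b, move ·, go to qH
qH | a[b]_b_b
The non-blank tape span at halt is ab_b_b.

ab_b_b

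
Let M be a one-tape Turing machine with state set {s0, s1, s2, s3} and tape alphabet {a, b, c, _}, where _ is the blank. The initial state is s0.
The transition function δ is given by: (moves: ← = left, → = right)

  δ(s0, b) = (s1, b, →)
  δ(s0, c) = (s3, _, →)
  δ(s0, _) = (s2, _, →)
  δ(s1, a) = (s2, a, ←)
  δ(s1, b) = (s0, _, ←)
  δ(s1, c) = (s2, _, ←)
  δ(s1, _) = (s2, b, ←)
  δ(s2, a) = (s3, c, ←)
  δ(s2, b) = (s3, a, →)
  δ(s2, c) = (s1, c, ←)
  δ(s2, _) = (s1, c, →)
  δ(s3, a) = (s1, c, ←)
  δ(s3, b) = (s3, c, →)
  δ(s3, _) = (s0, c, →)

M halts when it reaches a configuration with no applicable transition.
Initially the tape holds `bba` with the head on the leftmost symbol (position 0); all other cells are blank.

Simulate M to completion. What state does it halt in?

state=s0 head=0 tape=___[b]ba____   (s0,b)→(s1,b,→)
state=s1 head=1 tape=___b[b]a____   (s1,b)→(s0,_,←)
state=s0 head=0 tape=___[b]_a____   (s0,b)→(s1,b,→)
state=s1 head=1 tape=___b[_]a____   (s1,_)→(s2,b,←)
state=s2 head=0 tape=___[b]ba____   (s2,b)→(s3,a,→)
state=s3 head=1 tape=___a[b]a____   (s3,b)→(s3,c,→)
state=s3 head=2 tape=___ac[a]____   (s3,a)→(s1,c,←)
state=s1 head=1 tape=___a[c]c____   (s1,c)→(s2,_,←)
state=s2 head=0 tape=___[a]_c____   (s2,a)→(s3,c,←)
state=s3 head=-1 tape=__[_]c_c____   (s3,_)→(s0,c,→)
state=s0 head=0 tape=__c[c]_c____   (s0,c)→(s3,_,→)
state=s3 head=1 tape=__c_[_]c____   (s3,_)→(s0,c,→)
state=s0 head=2 tape=__c_c[c]____   (s0,c)→(s3,_,→)
state=s3 head=3 tape=__c_c_[_]___   (s3,_)→(s0,c,→)
state=s0 head=4 tape=__c_c_c[_]__   (s0,_)→(s2,_,→)
state=s2 head=5 tape=__c_c_c_[_]_   (s2,_)→(s1,c,→)
state=s1 head=6 tape=__c_c_c_c[_]   (s1,_)→(s2,b,←)
state=s2 head=5 tape=__c_c_c_[c]b   (s2,c)→(s1,c,←)
state=s1 head=4 tape=__c_c_c[_]cb   (s1,_)→(s2,b,←)
state=s2 head=3 tape=__c_c_[c]bcb   (s2,c)→(s1,c,←)
state=s1 head=2 tape=__c_c[_]cbcb   (s1,_)→(s2,b,←)
state=s2 head=1 tape=__c_[c]bcbcb   (s2,c)→(s1,c,←)
state=s1 head=0 tape=__c[_]cbcbcb   (s1,_)→(s2,b,←)
state=s2 head=-1 tape=__[c]bcbcbcb   (s2,c)→(s1,c,←)
state=s1 head=-2 tape=_[_]cbcbcbcb   (s1,_)→(s2,b,←)
state=s2 head=-3 tape=[_]bcbcbcbcb   (s2,_)→(s1,c,→)
state=s1 head=-2 tape=c[b]cbcbcbcb   (s1,b)→(s0,_,←)
state=s0 head=-3 tape=[c]_cbcbcbcb   (s0,c)→(s3,_,→)
state=s3 head=-2 tape=_[_]cbcbcbcb   (s3,_)→(s0,c,→)
state=s0 head=-1 tape=_c[c]bcbcbcb   (s0,c)→(s3,_,→)
state=s3 head=0 tape=_c_[b]cbcbcb   (s3,b)→(s3,c,→)
state=s3 head=1 tape=_c_c[c]bcbcb
No transition is defined for (s3, c); M halts in state s3.

s3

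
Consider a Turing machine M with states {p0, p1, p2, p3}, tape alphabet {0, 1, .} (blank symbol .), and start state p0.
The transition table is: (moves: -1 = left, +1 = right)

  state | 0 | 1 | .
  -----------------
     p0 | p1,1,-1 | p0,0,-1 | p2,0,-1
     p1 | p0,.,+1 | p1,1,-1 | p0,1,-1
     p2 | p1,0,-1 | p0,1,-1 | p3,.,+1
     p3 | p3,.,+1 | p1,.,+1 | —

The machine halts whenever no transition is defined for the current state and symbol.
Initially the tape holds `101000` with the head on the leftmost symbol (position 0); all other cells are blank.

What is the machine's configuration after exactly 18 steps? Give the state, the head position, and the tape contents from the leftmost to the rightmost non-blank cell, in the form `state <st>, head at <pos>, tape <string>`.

state=p0 head=0 tape=..[1]01000   (p0,1)→(p0,0,-1)
state=p0 head=-1 tape=.[.]001000   (p0,.)→(p2,0,-1)
state=p2 head=-2 tape=[.]0001000   (p2,.)→(p3,.,+1)
state=p3 head=-1 tape=.[0]001000   (p3,0)→(p3,.,+1)
state=p3 head=0 tape=..[0]01000   (p3,0)→(p3,.,+1)
state=p3 head=1 tape=...[0]1000   (p3,0)→(p3,.,+1)
state=p3 head=2 tape=....[1]000   (p3,1)→(p1,.,+1)
state=p1 head=3 tape=.....[0]00   (p1,0)→(p0,.,+1)
state=p0 head=4 tape=......[0]0   (p0,0)→(p1,1,-1)
state=p1 head=3 tape=.....[.]10   (p1,.)→(p0,1,-1)
state=p0 head=2 tape=....[.]110   (p0,.)→(p2,0,-1)
state=p2 head=1 tape=...[.]0110   (p2,.)→(p3,.,+1)
state=p3 head=2 tape=....[0]110   (p3,0)→(p3,.,+1)
state=p3 head=3 tape=.....[1]10   (p3,1)→(p1,.,+1)
state=p1 head=4 tape=......[1]0   (p1,1)→(p1,1,-1)
state=p1 head=3 tape=.....[.]10   (p1,.)→(p0,1,-1)
state=p0 head=2 tape=....[.]110   (p0,.)→(p2,0,-1)
state=p2 head=1 tape=...[.]0110   (p2,.)→(p3,.,+1)
state=p3 head=2 tape=....[0]110
After 18 steps: state p3, head at 2, tape 0110.

state p3, head at 2, tape 0110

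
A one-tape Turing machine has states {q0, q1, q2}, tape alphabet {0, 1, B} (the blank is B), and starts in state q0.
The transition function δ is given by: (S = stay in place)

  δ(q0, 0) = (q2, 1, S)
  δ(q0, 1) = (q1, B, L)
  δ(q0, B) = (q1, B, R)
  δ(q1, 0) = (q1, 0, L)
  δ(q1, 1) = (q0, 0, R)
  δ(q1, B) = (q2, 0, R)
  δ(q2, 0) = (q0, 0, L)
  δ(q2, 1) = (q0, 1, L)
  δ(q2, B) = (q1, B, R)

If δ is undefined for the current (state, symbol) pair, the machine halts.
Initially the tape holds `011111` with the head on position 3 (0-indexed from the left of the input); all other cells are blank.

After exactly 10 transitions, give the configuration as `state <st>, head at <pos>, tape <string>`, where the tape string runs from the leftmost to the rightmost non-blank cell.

q0 | 011[1]11   read 1 → write B, move L, go to q1
q1 | 01[1]B11   read 1 → write 0, move R, go to q0
q0 | 010[B]11   read B → write B, move R, go to q1
q1 | 010B[1]1   read 1 → write 0, move R, go to q0
q0 | 010B0[1]   read 1 → write B, move L, go to q1
q1 | 010B[0]B   read 0 → write 0, move L, go to q1
q1 | 010[B]0B   read B → write 0, move R, go to q2
q2 | 0100[0]B   read 0 → write 0, move L, go to q0
q0 | 010[0]0B   read 0 → write 1, move S, go to q2
q2 | 010[1]0B   read 1 → write 1, move L, go to q0
q0 | 01[0]10B
After 10 steps: state q0, head at 2, tape 01010.

state q0, head at 2, tape 01010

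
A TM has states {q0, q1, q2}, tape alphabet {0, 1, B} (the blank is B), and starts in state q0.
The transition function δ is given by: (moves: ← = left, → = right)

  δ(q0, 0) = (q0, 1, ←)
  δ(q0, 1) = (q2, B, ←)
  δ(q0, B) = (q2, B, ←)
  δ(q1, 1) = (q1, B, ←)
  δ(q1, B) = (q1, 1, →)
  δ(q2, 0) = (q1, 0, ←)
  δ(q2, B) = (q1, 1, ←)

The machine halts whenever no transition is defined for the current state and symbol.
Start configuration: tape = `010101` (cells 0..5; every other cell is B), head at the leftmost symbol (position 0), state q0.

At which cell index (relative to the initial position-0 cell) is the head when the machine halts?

2

state=q0 head=0 tape=BBBBBB[0]10101   (q0,0)→(q0,1,←)
state=q0 head=-1 tape=BBBBB[B]110101   (q0,B)→(q2,B,←)
state=q2 head=-2 tape=BBBB[B]B110101   (q2,B)→(q1,1,←)
state=q1 head=-3 tape=BBB[B]1B110101   (q1,B)→(q1,1,→)
state=q1 head=-2 tape=BBB1[1]B110101   (q1,1)→(q1,B,←)
state=q1 head=-3 tape=BBB[1]BB110101   (q1,1)→(q1,B,←)
state=q1 head=-4 tape=BB[B]BBB110101   (q1,B)→(q1,1,→)
state=q1 head=-3 tape=BB1[B]BB110101   (q1,B)→(q1,1,→)
state=q1 head=-2 tape=BB11[B]B110101   (q1,B)→(q1,1,→)
state=q1 head=-1 tape=BB111[B]110101   (q1,B)→(q1,1,→)
state=q1 head=0 tape=BB1111[1]10101   (q1,1)→(q1,B,←)
state=q1 head=-1 tape=BB111[1]B10101   (q1,1)→(q1,B,←)
state=q1 head=-2 tape=BB11[1]BB10101   (q1,1)→(q1,B,←)
state=q1 head=-3 tape=BB1[1]BBB10101   (q1,1)→(q1,B,←)
state=q1 head=-4 tape=BB[1]BBBB10101   (q1,1)→(q1,B,←)
state=q1 head=-5 tape=B[B]BBBBB10101   (q1,B)→(q1,1,→)
state=q1 head=-4 tape=B1[B]BBBB10101   (q1,B)→(q1,1,→)
state=q1 head=-3 tape=B11[B]BBB10101   (q1,B)→(q1,1,→)
state=q1 head=-2 tape=B111[B]BB10101   (q1,B)→(q1,1,→)
state=q1 head=-1 tape=B1111[B]B10101   (q1,B)→(q1,1,→)
state=q1 head=0 tape=B11111[B]10101   (q1,B)→(q1,1,→)
state=q1 head=1 tape=B111111[1]0101   (q1,1)→(q1,B,←)
state=q1 head=0 tape=B11111[1]B0101   (q1,1)→(q1,B,←)
state=q1 head=-1 tape=B1111[1]BB0101   (q1,1)→(q1,B,←)
state=q1 head=-2 tape=B111[1]BBB0101   (q1,1)→(q1,B,←)
state=q1 head=-3 tape=B11[1]BBBB0101   (q1,1)→(q1,B,←)
state=q1 head=-4 tape=B1[1]BBBBB0101   (q1,1)→(q1,B,←)
state=q1 head=-5 tape=B[1]BBBBBB0101   (q1,1)→(q1,B,←)
state=q1 head=-6 tape=[B]BBBBBBB0101   (q1,B)→(q1,1,→)
state=q1 head=-5 tape=1[B]BBBBBB0101   (q1,B)→(q1,1,→)
state=q1 head=-4 tape=11[B]BBBBB0101   (q1,B)→(q1,1,→)
state=q1 head=-3 tape=111[B]BBBB0101   (q1,B)→(q1,1,→)
state=q1 head=-2 tape=1111[B]BBB0101   (q1,B)→(q1,1,→)
state=q1 head=-1 tape=11111[B]BB0101   (q1,B)→(q1,1,→)
state=q1 head=0 tape=111111[B]B0101   (q1,B)→(q1,1,→)
state=q1 head=1 tape=1111111[B]0101   (q1,B)→(q1,1,→)
state=q1 head=2 tape=11111111[0]101
At halt the head is at cell 2.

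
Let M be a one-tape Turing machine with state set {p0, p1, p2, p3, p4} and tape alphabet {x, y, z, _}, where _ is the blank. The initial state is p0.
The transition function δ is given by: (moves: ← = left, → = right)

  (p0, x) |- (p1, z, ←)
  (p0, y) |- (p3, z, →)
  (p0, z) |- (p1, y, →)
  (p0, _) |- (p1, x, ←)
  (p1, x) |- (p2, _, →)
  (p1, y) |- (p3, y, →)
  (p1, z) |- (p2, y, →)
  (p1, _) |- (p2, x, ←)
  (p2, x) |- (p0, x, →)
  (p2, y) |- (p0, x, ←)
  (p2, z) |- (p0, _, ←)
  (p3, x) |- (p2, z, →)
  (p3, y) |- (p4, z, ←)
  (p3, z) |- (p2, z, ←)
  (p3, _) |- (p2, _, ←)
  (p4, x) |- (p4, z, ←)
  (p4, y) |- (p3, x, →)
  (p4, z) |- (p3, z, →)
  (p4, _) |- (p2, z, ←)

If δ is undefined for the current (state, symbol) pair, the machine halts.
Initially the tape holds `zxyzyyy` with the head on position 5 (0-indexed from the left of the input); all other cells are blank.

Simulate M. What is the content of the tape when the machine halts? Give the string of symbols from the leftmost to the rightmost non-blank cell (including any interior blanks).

p0 | ___zxyzy[y]y_   read y → write z, move →, go to p3
p3 | ___zxyzyz[y]_   read y → write z, move ←, go to p4
p4 | ___zxyzy[z]z_   read z → write z, move →, go to p3
p3 | ___zxyzyz[z]_   read z → write z, move ←, go to p2
p2 | ___zxyzy[z]z_   read z → write _, move ←, go to p0
p0 | ___zxyz[y]_z_   read y → write z, move →, go to p3
p3 | ___zxyzz[_]z_   read _ → write _, move ←, go to p2
p2 | ___zxyz[z]_z_   read z → write _, move ←, go to p0
p0 | ___zxy[z]__z_   read z → write y, move →, go to p1
p1 | ___zxyy[_]_z_   read _ → write x, move ←, go to p2
p2 | ___zxy[y]x_z_   read y → write x, move ←, go to p0
p0 | ___zx[y]xx_z_   read y → write z, move →, go to p3
p3 | ___zxz[x]x_z_   read x → write z, move →, go to p2
p2 | ___zxzz[x]_z_   read x → write x, move →, go to p0
p0 | ___zxzzx[_]z_   read _ → write x, move ←, go to p1
p1 | ___zxzz[x]xz_   read x → write _, move →, go to p2
p2 | ___zxzz_[x]z_   read x → write x, move →, go to p0
p0 | ___zxzz_x[z]_   read z → write y, move →, go to p1
p1 | ___zxzz_xy[_]   read _ → write x, move ←, go to p2
p2 | ___zxzz_x[y]x   read y → write x, move ←, go to p0
p0 | ___zxzz_[x]xx   read x → write z, move ←, go to p1
p1 | ___zxzz[_]zxx   read _ → write x, move ←, go to p2
p2 | ___zxz[z]xzxx   read z → write _, move ←, go to p0
p0 | ___zx[z]_xzxx   read z → write y, move →, go to p1
p1 | ___zxy[_]xzxx   read _ → write x, move ←, go to p2
p2 | ___zx[y]xxzxx   read y → write x, move ←, go to p0
p0 | ___z[x]xxxzxx   read x → write z, move ←, go to p1
p1 | ___[z]zxxxzxx   read z → write y, move →, go to p2
p2 | ___y[z]xxxzxx   read z → write _, move ←, go to p0
p0 | ___[y]_xxxzxx   read y → write z, move →, go to p3
p3 | ___z[_]xxxzxx   read _ → write _, move ←, go to p2
p2 | ___[z]_xxxzxx   read z → write _, move ←, go to p0
p0 | __[_]__xxxzxx   read _ → write x, move ←, go to p1
p1 | _[_]x__xxxzxx   read _ → write x, move ←, go to p2
p2 | [_]xx__xxxzxx
The non-blank tape span at halt is xx__xxxzxx.

xx__xxxzxx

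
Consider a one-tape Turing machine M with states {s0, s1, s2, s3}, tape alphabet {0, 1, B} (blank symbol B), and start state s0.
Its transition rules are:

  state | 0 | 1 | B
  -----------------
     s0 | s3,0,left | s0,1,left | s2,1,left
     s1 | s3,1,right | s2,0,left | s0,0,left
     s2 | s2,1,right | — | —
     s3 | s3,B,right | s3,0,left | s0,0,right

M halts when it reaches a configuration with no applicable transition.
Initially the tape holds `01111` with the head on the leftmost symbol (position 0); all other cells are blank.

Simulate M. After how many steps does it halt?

s0 | B[0]1111BB   read 0 → write 0, move left, go to s3
s3 | [B]01111BB   read B → write 0, move right, go to s0
s0 | 0[0]1111BB   read 0 → write 0, move left, go to s3
s3 | [0]01111BB   read 0 → write B, move right, go to s3
s3 | B[0]1111BB   read 0 → write B, move right, go to s3
s3 | BB[1]111BB   read 1 → write 0, move left, go to s3
s3 | B[B]0111BB   read B → write 0, move right, go to s0
s0 | B0[0]111BB   read 0 → write 0, move left, go to s3
s3 | B[0]0111BB   read 0 → write B, move right, go to s3
s3 | BB[0]111BB   read 0 → write B, move right, go to s3
s3 | BBB[1]11BB   read 1 → write 0, move left, go to s3
s3 | BB[B]011BB   read B → write 0, move right, go to s0
s0 | BB0[0]11BB   read 0 → write 0, move left, go to s3
s3 | BB[0]011BB   read 0 → write B, move right, go to s3
s3 | BBB[0]11BB   read 0 → write B, move right, go to s3
s3 | BBBB[1]1BB   read 1 → write 0, move left, go to s3
s3 | BBB[B]01BB   read B → write 0, move right, go to s0
s0 | BBB0[0]1BB   read 0 → write 0, move left, go to s3
s3 | BBB[0]01BB   read 0 → write B, move right, go to s3
s3 | BBBB[0]1BB   read 0 → write B, move right, go to s3
s3 | BBBBB[1]BB   read 1 → write 0, move left, go to s3
s3 | BBBB[B]0BB   read B → write 0, move right, go to s0
s0 | BBBB0[0]BB   read 0 → write 0, move left, go to s3
s3 | BBBB[0]0BB   read 0 → write B, move right, go to s3
s3 | BBBBB[0]BB   read 0 → write B, move right, go to s3
s3 | BBBBBB[B]B   read B → write 0, move right, go to s0
s0 | BBBBBB0[B]   read B → write 1, move left, go to s2
s2 | BBBBBB[0]1   read 0 → write 1, move right, go to s2
s2 | BBBBBB1[1]
M halts after 28 transitions.

28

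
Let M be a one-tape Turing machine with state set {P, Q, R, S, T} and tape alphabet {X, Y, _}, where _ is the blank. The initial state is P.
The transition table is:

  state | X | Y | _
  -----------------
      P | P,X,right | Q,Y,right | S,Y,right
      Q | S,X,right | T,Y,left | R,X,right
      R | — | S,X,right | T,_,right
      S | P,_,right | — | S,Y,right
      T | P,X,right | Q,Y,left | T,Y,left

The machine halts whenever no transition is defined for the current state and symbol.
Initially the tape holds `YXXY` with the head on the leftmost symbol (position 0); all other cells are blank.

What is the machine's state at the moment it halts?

state=P head=0 tape=[Y]XXY___   (P,Y)→(Q,Y,right)
state=Q head=1 tape=Y[X]XY___   (Q,X)→(S,X,right)
state=S head=2 tape=YX[X]Y___   (S,X)→(P,_,right)
state=P head=3 tape=YX_[Y]___   (P,Y)→(Q,Y,right)
state=Q head=4 tape=YX_Y[_]__   (Q,_)→(R,X,right)
state=R head=5 tape=YX_YX[_]_   (R,_)→(T,_,right)
state=T head=6 tape=YX_YX_[_]   (T,_)→(T,Y,left)
state=T head=5 tape=YX_YX[_]Y   (T,_)→(T,Y,left)
state=T head=4 tape=YX_Y[X]YY   (T,X)→(P,X,right)
state=P head=5 tape=YX_YX[Y]Y   (P,Y)→(Q,Y,right)
state=Q head=6 tape=YX_YXY[Y]   (Q,Y)→(T,Y,left)
state=T head=5 tape=YX_YX[Y]Y   (T,Y)→(Q,Y,left)
state=Q head=4 tape=YX_Y[X]YY   (Q,X)→(S,X,right)
state=S head=5 tape=YX_YX[Y]Y
No transition is defined for (S, Y); M halts in state S.

S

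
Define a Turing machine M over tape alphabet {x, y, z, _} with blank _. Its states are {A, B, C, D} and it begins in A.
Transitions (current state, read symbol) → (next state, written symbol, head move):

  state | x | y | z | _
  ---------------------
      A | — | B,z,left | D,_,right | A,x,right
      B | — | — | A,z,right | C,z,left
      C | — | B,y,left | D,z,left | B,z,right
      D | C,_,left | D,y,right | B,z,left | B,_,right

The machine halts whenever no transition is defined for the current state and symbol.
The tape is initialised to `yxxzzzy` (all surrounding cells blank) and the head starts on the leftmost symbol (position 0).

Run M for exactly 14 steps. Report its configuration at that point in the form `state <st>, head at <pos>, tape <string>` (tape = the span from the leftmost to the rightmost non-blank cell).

state C, head at -2, tape zzzzxzzzy

A | __[y]xxzzzy   read y → write z, move left, go to B
B | _[_]zxxzzzy   read _ → write z, move left, go to C
C | [_]zzxxzzzy   read _ → write z, move right, go to B
B | z[z]zxxzzzy   read z → write z, move right, go to A
A | zz[z]xxzzzy   read z → write _, move right, go to D
D | zz_[x]xzzzy   read x → write _, move left, go to C
C | zz[_]_xzzzy   read _ → write z, move right, go to B
B | zzz[_]xzzzy   read _ → write z, move left, go to C
C | zz[z]zxzzzy   read z → write z, move left, go to D
D | z[z]zzxzzzy   read z → write z, move left, go to B
B | [z]zzzxzzzy   read z → write z, move right, go to A
A | z[z]zzxzzzy   read z → write _, move right, go to D
D | z_[z]zxzzzy   read z → write z, move left, go to B
B | z[_]zzxzzzy   read _ → write z, move left, go to C
C | [z]zzzxzzzy
After 14 steps: state C, head at -2, tape zzzzxzzzy.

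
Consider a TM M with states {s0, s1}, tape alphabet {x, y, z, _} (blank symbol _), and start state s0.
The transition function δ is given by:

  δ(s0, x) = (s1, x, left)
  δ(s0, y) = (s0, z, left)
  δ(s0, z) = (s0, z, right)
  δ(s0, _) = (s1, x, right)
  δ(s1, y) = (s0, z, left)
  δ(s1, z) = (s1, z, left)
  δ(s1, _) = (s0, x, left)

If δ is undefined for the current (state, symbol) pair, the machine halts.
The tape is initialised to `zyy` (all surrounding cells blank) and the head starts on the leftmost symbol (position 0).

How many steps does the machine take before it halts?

state=s0 head=0 tape=__[z]yy__   (s0,z)→(s0,z,right)
state=s0 head=1 tape=__z[y]y__   (s0,y)→(s0,z,left)
state=s0 head=0 tape=__[z]zy__   (s0,z)→(s0,z,right)
state=s0 head=1 tape=__z[z]y__   (s0,z)→(s0,z,right)
state=s0 head=2 tape=__zz[y]__   (s0,y)→(s0,z,left)
state=s0 head=1 tape=__z[z]z__   (s0,z)→(s0,z,right)
state=s0 head=2 tape=__zz[z]__   (s0,z)→(s0,z,right)
state=s0 head=3 tape=__zzz[_]_   (s0,_)→(s1,x,right)
state=s1 head=4 tape=__zzzx[_]   (s1,_)→(s0,x,left)
state=s0 head=3 tape=__zzz[x]x   (s0,x)→(s1,x,left)
state=s1 head=2 tape=__zz[z]xx   (s1,z)→(s1,z,left)
state=s1 head=1 tape=__z[z]zxx   (s1,z)→(s1,z,left)
state=s1 head=0 tape=__[z]zzxx   (s1,z)→(s1,z,left)
state=s1 head=-1 tape=_[_]zzzxx   (s1,_)→(s0,x,left)
state=s0 head=-2 tape=[_]xzzzxx   (s0,_)→(s1,x,right)
state=s1 head=-1 tape=x[x]zzzxx
M halts after 15 transitions.

15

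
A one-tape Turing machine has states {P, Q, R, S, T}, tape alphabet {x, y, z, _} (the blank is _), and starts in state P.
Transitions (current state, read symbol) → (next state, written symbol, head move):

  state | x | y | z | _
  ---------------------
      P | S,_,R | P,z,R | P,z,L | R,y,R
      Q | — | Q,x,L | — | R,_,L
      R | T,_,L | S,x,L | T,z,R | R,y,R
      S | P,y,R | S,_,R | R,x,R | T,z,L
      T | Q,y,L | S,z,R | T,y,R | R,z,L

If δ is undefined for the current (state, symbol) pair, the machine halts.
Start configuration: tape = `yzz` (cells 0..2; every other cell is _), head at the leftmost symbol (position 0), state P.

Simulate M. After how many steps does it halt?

24

state=P head=0 tape=_[y]zz__   (P,y)→(P,z,R)
state=P head=1 tape=_z[z]z__   (P,z)→(P,z,L)
state=P head=0 tape=_[z]zz__   (P,z)→(P,z,L)
state=P head=-1 tape=[_]zzz__   (P,_)→(R,y,R)
state=R head=0 tape=y[z]zz__   (R,z)→(T,z,R)
state=T head=1 tape=yz[z]z__   (T,z)→(T,y,R)
state=T head=2 tape=yzy[z]__   (T,z)→(T,y,R)
state=T head=3 tape=yzyy[_]_   (T,_)→(R,z,L)
state=R head=2 tape=yzy[y]z_   (R,y)→(S,x,L)
state=S head=1 tape=yz[y]xz_   (S,y)→(S,_,R)
state=S head=2 tape=yz_[x]z_   (S,x)→(P,y,R)
state=P head=3 tape=yz_y[z]_   (P,z)→(P,z,L)
state=P head=2 tape=yz_[y]z_   (P,y)→(P,z,R)
state=P head=3 tape=yz_z[z]_   (P,z)→(P,z,L)
state=P head=2 tape=yz_[z]z_   (P,z)→(P,z,L)
state=P head=1 tape=yz[_]zz_   (P,_)→(R,y,R)
state=R head=2 tape=yzy[z]z_   (R,z)→(T,z,R)
state=T head=3 tape=yzyz[z]_   (T,z)→(T,y,R)
state=T head=4 tape=yzyzy[_]   (T,_)→(R,z,L)
state=R head=3 tape=yzyz[y]z   (R,y)→(S,x,L)
state=S head=2 tape=yzy[z]xz   (S,z)→(R,x,R)
state=R head=3 tape=yzyx[x]z   (R,x)→(T,_,L)
state=T head=2 tape=yzy[x]_z   (T,x)→(Q,y,L)
state=Q head=1 tape=yz[y]y_z   (Q,y)→(Q,x,L)
state=Q head=0 tape=y[z]xy_z
M halts after 24 transitions.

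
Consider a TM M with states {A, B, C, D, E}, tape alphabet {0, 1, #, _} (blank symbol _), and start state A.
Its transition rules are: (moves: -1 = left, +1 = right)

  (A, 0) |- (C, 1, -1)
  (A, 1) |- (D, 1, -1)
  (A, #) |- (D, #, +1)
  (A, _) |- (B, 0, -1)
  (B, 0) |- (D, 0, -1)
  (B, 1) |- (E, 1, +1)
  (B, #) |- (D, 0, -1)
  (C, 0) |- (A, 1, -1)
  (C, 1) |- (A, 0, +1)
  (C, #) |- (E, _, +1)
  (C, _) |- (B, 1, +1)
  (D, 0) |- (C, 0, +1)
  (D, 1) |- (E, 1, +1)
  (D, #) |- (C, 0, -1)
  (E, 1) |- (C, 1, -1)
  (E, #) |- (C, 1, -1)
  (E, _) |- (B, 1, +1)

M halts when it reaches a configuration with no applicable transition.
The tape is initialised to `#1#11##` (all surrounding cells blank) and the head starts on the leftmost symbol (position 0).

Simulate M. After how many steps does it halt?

state=A head=0 tape=[#]1#11##   (A,#)→(D,#,+1)
state=D head=1 tape=#[1]#11##   (D,1)→(E,1,+1)
state=E head=2 tape=#1[#]11##   (E,#)→(C,1,-1)
state=C head=1 tape=#[1]111##   (C,1)→(A,0,+1)
state=A head=2 tape=#0[1]11##   (A,1)→(D,1,-1)
state=D head=1 tape=#[0]111##   (D,0)→(C,0,+1)
state=C head=2 tape=#0[1]11##   (C,1)→(A,0,+1)
state=A head=3 tape=#00[1]1##   (A,1)→(D,1,-1)
state=D head=2 tape=#0[0]11##   (D,0)→(C,0,+1)
state=C head=3 tape=#00[1]1##   (C,1)→(A,0,+1)
state=A head=4 tape=#000[1]##   (A,1)→(D,1,-1)
state=D head=3 tape=#00[0]1##   (D,0)→(C,0,+1)
state=C head=4 tape=#000[1]##   (C,1)→(A,0,+1)
state=A head=5 tape=#0000[#]#   (A,#)→(D,#,+1)
state=D head=6 tape=#0000#[#]   (D,#)→(C,0,-1)
state=C head=5 tape=#0000[#]0   (C,#)→(E,_,+1)
state=E head=6 tape=#0000_[0]
M halts after 16 transitions.

16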